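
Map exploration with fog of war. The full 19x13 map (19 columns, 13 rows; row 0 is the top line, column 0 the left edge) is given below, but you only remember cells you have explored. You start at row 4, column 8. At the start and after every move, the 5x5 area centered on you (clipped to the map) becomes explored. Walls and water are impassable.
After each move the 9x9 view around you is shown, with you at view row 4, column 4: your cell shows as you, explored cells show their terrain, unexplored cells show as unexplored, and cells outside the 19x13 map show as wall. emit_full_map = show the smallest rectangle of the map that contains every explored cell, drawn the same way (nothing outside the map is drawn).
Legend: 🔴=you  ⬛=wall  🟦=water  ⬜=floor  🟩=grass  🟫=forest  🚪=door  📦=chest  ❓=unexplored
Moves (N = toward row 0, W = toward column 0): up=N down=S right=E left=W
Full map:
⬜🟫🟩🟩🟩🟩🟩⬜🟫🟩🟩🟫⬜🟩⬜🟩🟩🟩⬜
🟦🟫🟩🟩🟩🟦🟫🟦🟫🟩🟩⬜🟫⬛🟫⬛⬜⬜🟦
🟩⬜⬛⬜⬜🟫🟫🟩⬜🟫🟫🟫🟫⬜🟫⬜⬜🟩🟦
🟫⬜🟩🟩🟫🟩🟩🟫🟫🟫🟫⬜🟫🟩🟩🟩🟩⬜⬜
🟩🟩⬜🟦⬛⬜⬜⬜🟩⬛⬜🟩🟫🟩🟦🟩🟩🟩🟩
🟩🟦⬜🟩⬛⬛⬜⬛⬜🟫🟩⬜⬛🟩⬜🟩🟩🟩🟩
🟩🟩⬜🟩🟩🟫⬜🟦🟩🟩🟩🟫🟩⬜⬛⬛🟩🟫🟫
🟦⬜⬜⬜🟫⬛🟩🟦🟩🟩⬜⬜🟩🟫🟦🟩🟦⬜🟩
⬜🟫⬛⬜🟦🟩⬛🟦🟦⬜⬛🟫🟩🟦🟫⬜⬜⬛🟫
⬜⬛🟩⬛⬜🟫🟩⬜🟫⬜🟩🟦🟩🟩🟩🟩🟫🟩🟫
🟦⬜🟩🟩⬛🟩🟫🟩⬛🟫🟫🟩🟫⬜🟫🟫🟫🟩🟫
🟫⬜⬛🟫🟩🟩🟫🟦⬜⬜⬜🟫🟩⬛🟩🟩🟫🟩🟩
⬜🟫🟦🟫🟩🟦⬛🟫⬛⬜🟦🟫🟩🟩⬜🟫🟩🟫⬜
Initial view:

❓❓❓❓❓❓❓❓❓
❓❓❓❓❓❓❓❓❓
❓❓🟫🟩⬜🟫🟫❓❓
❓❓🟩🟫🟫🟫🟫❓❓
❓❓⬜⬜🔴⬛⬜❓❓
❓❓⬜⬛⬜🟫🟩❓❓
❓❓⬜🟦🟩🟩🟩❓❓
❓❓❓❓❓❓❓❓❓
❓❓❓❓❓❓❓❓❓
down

❓❓❓❓❓❓❓❓❓
❓❓🟫🟩⬜🟫🟫❓❓
❓❓🟩🟫🟫🟫🟫❓❓
❓❓⬜⬜🟩⬛⬜❓❓
❓❓⬜⬛🔴🟫🟩❓❓
❓❓⬜🟦🟩🟩🟩❓❓
❓❓🟩🟦🟩🟩⬜❓❓
❓❓❓❓❓❓❓❓❓
❓❓❓❓❓❓❓❓❓

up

❓❓❓❓❓❓❓❓❓
❓❓❓❓❓❓❓❓❓
❓❓🟫🟩⬜🟫🟫❓❓
❓❓🟩🟫🟫🟫🟫❓❓
❓❓⬜⬜🔴⬛⬜❓❓
❓❓⬜⬛⬜🟫🟩❓❓
❓❓⬜🟦🟩🟩🟩❓❓
❓❓🟩🟦🟩🟩⬜❓❓
❓❓❓❓❓❓❓❓❓

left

❓❓❓❓❓❓❓❓❓
❓❓❓❓❓❓❓❓❓
❓❓🟫🟫🟩⬜🟫🟫❓
❓❓🟩🟩🟫🟫🟫🟫❓
❓❓⬜⬜🔴🟩⬛⬜❓
❓❓⬛⬜⬛⬜🟫🟩❓
❓❓🟫⬜🟦🟩🟩🟩❓
❓❓❓🟩🟦🟩🟩⬜❓
❓❓❓❓❓❓❓❓❓

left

❓❓❓❓❓❓❓❓❓
❓❓❓❓❓❓❓❓❓
❓❓⬜🟫🟫🟩⬜🟫🟫
❓❓🟫🟩🟩🟫🟫🟫🟫
❓❓⬛⬜🔴⬜🟩⬛⬜
❓❓⬛⬛⬜⬛⬜🟫🟩
❓❓🟩🟫⬜🟦🟩🟩🟩
❓❓❓❓🟩🟦🟩🟩⬜
❓❓❓❓❓❓❓❓❓

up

⬛⬛⬛⬛⬛⬛⬛⬛⬛
❓❓❓❓❓❓❓❓❓
❓❓🟩🟦🟫🟦🟫❓❓
❓❓⬜🟫🟫🟩⬜🟫🟫
❓❓🟫🟩🔴🟫🟫🟫🟫
❓❓⬛⬜⬜⬜🟩⬛⬜
❓❓⬛⬛⬜⬛⬜🟫🟩
❓❓🟩🟫⬜🟦🟩🟩🟩
❓❓❓❓🟩🟦🟩🟩⬜

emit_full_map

🟩🟦🟫🟦🟫❓❓
⬜🟫🟫🟩⬜🟫🟫
🟫🟩🔴🟫🟫🟫🟫
⬛⬜⬜⬜🟩⬛⬜
⬛⬛⬜⬛⬜🟫🟩
🟩🟫⬜🟦🟩🟩🟩
❓❓🟩🟦🟩🟩⬜

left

⬛⬛⬛⬛⬛⬛⬛⬛⬛
❓❓❓❓❓❓❓❓❓
❓❓🟩🟩🟦🟫🟦🟫❓
❓❓⬜⬜🟫🟫🟩⬜🟫
❓❓🟩🟫🔴🟩🟫🟫🟫
❓❓🟦⬛⬜⬜⬜🟩⬛
❓❓🟩⬛⬛⬜⬛⬜🟫
❓❓❓🟩🟫⬜🟦🟩🟩
❓❓❓❓❓🟩🟦🟩🟩

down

❓❓❓❓❓❓❓❓❓
❓❓🟩🟩🟦🟫🟦🟫❓
❓❓⬜⬜🟫🟫🟩⬜🟫
❓❓🟩🟫🟩🟩🟫🟫🟫
❓❓🟦⬛🔴⬜⬜🟩⬛
❓❓🟩⬛⬛⬜⬛⬜🟫
❓❓🟩🟩🟫⬜🟦🟩🟩
❓❓❓❓❓🟩🟦🟩🟩
❓❓❓❓❓❓❓❓❓

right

❓❓❓❓❓❓❓❓❓
❓🟩🟩🟦🟫🟦🟫❓❓
❓⬜⬜🟫🟫🟩⬜🟫🟫
❓🟩🟫🟩🟩🟫🟫🟫🟫
❓🟦⬛⬜🔴⬜🟩⬛⬜
❓🟩⬛⬛⬜⬛⬜🟫🟩
❓🟩🟩🟫⬜🟦🟩🟩🟩
❓❓❓❓🟩🟦🟩🟩⬜
❓❓❓❓❓❓❓❓❓

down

❓🟩🟩🟦🟫🟦🟫❓❓
❓⬜⬜🟫🟫🟩⬜🟫🟫
❓🟩🟫🟩🟩🟫🟫🟫🟫
❓🟦⬛⬜⬜⬜🟩⬛⬜
❓🟩⬛⬛🔴⬛⬜🟫🟩
❓🟩🟩🟫⬜🟦🟩🟩🟩
❓❓🟫⬛🟩🟦🟩🟩⬜
❓❓❓❓❓❓❓❓❓
❓❓❓❓❓❓❓❓❓

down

❓⬜⬜🟫🟫🟩⬜🟫🟫
❓🟩🟫🟩🟩🟫🟫🟫🟫
❓🟦⬛⬜⬜⬜🟩⬛⬜
❓🟩⬛⬛⬜⬛⬜🟫🟩
❓🟩🟩🟫🔴🟦🟩🟩🟩
❓❓🟫⬛🟩🟦🟩🟩⬜
❓❓🟦🟩⬛🟦🟦❓❓
❓❓❓❓❓❓❓❓❓
❓❓❓❓❓❓❓❓❓

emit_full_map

🟩🟩🟦🟫🟦🟫❓❓
⬜⬜🟫🟫🟩⬜🟫🟫
🟩🟫🟩🟩🟫🟫🟫🟫
🟦⬛⬜⬜⬜🟩⬛⬜
🟩⬛⬛⬜⬛⬜🟫🟩
🟩🟩🟫🔴🟦🟩🟩🟩
❓🟫⬛🟩🟦🟩🟩⬜
❓🟦🟩⬛🟦🟦❓❓

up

❓🟩🟩🟦🟫🟦🟫❓❓
❓⬜⬜🟫🟫🟩⬜🟫🟫
❓🟩🟫🟩🟩🟫🟫🟫🟫
❓🟦⬛⬜⬜⬜🟩⬛⬜
❓🟩⬛⬛🔴⬛⬜🟫🟩
❓🟩🟩🟫⬜🟦🟩🟩🟩
❓❓🟫⬛🟩🟦🟩🟩⬜
❓❓🟦🟩⬛🟦🟦❓❓
❓❓❓❓❓❓❓❓❓

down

❓⬜⬜🟫🟫🟩⬜🟫🟫
❓🟩🟫🟩🟩🟫🟫🟫🟫
❓🟦⬛⬜⬜⬜🟩⬛⬜
❓🟩⬛⬛⬜⬛⬜🟫🟩
❓🟩🟩🟫🔴🟦🟩🟩🟩
❓❓🟫⬛🟩🟦🟩🟩⬜
❓❓🟦🟩⬛🟦🟦❓❓
❓❓❓❓❓❓❓❓❓
❓❓❓❓❓❓❓❓❓

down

❓🟩🟫🟩🟩🟫🟫🟫🟫
❓🟦⬛⬜⬜⬜🟩⬛⬜
❓🟩⬛⬛⬜⬛⬜🟫🟩
❓🟩🟩🟫⬜🟦🟩🟩🟩
❓❓🟫⬛🔴🟦🟩🟩⬜
❓❓🟦🟩⬛🟦🟦❓❓
❓❓⬜🟫🟩⬜🟫❓❓
❓❓❓❓❓❓❓❓❓
❓❓❓❓❓❓❓❓❓

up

❓⬜⬜🟫🟫🟩⬜🟫🟫
❓🟩🟫🟩🟩🟫🟫🟫🟫
❓🟦⬛⬜⬜⬜🟩⬛⬜
❓🟩⬛⬛⬜⬛⬜🟫🟩
❓🟩🟩🟫🔴🟦🟩🟩🟩
❓❓🟫⬛🟩🟦🟩🟩⬜
❓❓🟦🟩⬛🟦🟦❓❓
❓❓⬜🟫🟩⬜🟫❓❓
❓❓❓❓❓❓❓❓❓

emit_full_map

🟩🟩🟦🟫🟦🟫❓❓
⬜⬜🟫🟫🟩⬜🟫🟫
🟩🟫🟩🟩🟫🟫🟫🟫
🟦⬛⬜⬜⬜🟩⬛⬜
🟩⬛⬛⬜⬛⬜🟫🟩
🟩🟩🟫🔴🟦🟩🟩🟩
❓🟫⬛🟩🟦🟩🟩⬜
❓🟦🟩⬛🟦🟦❓❓
❓⬜🟫🟩⬜🟫❓❓


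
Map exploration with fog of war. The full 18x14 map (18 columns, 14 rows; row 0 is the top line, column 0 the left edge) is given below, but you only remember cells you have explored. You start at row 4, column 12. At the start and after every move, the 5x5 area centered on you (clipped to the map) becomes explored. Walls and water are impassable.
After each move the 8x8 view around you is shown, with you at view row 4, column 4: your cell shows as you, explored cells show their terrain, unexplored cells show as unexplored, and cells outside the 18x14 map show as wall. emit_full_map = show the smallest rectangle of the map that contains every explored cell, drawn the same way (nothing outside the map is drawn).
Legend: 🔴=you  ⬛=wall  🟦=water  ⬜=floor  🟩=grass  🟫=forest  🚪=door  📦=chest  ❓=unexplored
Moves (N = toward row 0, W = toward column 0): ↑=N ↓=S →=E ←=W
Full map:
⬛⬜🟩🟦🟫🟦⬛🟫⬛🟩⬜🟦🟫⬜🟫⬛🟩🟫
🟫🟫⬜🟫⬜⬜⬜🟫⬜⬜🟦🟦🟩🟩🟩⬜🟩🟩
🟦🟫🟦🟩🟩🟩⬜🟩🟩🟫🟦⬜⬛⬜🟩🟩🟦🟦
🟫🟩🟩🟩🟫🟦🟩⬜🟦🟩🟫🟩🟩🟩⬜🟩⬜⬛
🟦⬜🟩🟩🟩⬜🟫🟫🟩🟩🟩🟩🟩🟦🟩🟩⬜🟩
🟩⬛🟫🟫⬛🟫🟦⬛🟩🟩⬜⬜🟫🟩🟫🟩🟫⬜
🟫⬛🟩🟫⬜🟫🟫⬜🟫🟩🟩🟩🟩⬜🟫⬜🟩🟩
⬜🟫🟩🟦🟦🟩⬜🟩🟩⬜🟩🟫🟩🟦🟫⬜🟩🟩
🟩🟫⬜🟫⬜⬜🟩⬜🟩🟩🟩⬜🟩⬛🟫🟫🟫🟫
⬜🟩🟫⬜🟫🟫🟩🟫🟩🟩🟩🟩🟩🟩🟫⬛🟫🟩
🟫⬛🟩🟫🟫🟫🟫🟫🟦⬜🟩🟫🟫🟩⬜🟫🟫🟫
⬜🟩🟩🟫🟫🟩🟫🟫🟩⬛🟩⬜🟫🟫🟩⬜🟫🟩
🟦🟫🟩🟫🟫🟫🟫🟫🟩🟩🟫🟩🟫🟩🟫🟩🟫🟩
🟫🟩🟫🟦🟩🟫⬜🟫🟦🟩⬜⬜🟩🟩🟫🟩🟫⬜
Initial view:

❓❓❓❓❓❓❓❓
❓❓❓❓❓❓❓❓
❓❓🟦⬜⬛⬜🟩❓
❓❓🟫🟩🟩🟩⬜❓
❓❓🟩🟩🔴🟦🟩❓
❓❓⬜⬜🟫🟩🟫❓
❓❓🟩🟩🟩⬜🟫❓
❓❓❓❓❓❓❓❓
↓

❓❓❓❓❓❓❓❓
❓❓🟦⬜⬛⬜🟩❓
❓❓🟫🟩🟩🟩⬜❓
❓❓🟩🟩🟩🟦🟩❓
❓❓⬜⬜🔴🟩🟫❓
❓❓🟩🟩🟩⬜🟫❓
❓❓🟩🟫🟩🟦🟫❓
❓❓❓❓❓❓❓❓

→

❓❓❓❓❓❓❓❓
❓🟦⬜⬛⬜🟩❓❓
❓🟫🟩🟩🟩⬜🟩❓
❓🟩🟩🟩🟦🟩🟩❓
❓⬜⬜🟫🔴🟫🟩❓
❓🟩🟩🟩⬜🟫⬜❓
❓🟩🟫🟩🟦🟫⬜❓
❓❓❓❓❓❓❓❓

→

❓❓❓❓❓❓❓❓
🟦⬜⬛⬜🟩❓❓❓
🟫🟩🟩🟩⬜🟩⬜❓
🟩🟩🟩🟦🟩🟩⬜❓
⬜⬜🟫🟩🔴🟩🟫❓
🟩🟩🟩⬜🟫⬜🟩❓
🟩🟫🟩🟦🟫⬜🟩❓
❓❓❓❓❓❓❓❓

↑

❓❓❓❓❓❓❓❓
❓❓❓❓❓❓❓❓
🟦⬜⬛⬜🟩🟩🟦❓
🟫🟩🟩🟩⬜🟩⬜❓
🟩🟩🟩🟦🔴🟩⬜❓
⬜⬜🟫🟩🟫🟩🟫❓
🟩🟩🟩⬜🟫⬜🟩❓
🟩🟫🟩🟦🟫⬜🟩❓

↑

⬛⬛⬛⬛⬛⬛⬛⬛
❓❓❓❓❓❓❓❓
❓❓🟩🟩🟩⬜🟩❓
🟦⬜⬛⬜🟩🟩🟦❓
🟫🟩🟩🟩🔴🟩⬜❓
🟩🟩🟩🟦🟩🟩⬜❓
⬜⬜🟫🟩🟫🟩🟫❓
🟩🟩🟩⬜🟫⬜🟩❓

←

⬛⬛⬛⬛⬛⬛⬛⬛
❓❓❓❓❓❓❓❓
❓❓🟦🟩🟩🟩⬜🟩
❓🟦⬜⬛⬜🟩🟩🟦
❓🟫🟩🟩🔴⬜🟩⬜
❓🟩🟩🟩🟦🟩🟩⬜
❓⬜⬜🟫🟩🟫🟩🟫
❓🟩🟩🟩⬜🟫⬜🟩

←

⬛⬛⬛⬛⬛⬛⬛⬛
❓❓❓❓❓❓❓❓
❓❓🟦🟦🟩🟩🟩⬜
❓❓🟦⬜⬛⬜🟩🟩
❓❓🟫🟩🔴🟩⬜🟩
❓❓🟩🟩🟩🟦🟩🟩
❓❓⬜⬜🟫🟩🟫🟩
❓❓🟩🟩🟩⬜🟫⬜

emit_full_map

🟦🟦🟩🟩🟩⬜🟩
🟦⬜⬛⬜🟩🟩🟦
🟫🟩🔴🟩⬜🟩⬜
🟩🟩🟩🟦🟩🟩⬜
⬜⬜🟫🟩🟫🟩🟫
🟩🟩🟩⬜🟫⬜🟩
🟩🟫🟩🟦🟫⬜🟩

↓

❓❓❓❓❓❓❓❓
❓❓🟦🟦🟩🟩🟩⬜
❓❓🟦⬜⬛⬜🟩🟩
❓❓🟫🟩🟩🟩⬜🟩
❓❓🟩🟩🔴🟦🟩🟩
❓❓⬜⬜🟫🟩🟫🟩
❓❓🟩🟩🟩⬜🟫⬜
❓❓🟩🟫🟩🟦🟫⬜

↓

❓❓🟦🟦🟩🟩🟩⬜
❓❓🟦⬜⬛⬜🟩🟩
❓❓🟫🟩🟩🟩⬜🟩
❓❓🟩🟩🟩🟦🟩🟩
❓❓⬜⬜🔴🟩🟫🟩
❓❓🟩🟩🟩⬜🟫⬜
❓❓🟩🟫🟩🟦🟫⬜
❓❓❓❓❓❓❓❓

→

❓🟦🟦🟩🟩🟩⬜🟩
❓🟦⬜⬛⬜🟩🟩🟦
❓🟫🟩🟩🟩⬜🟩⬜
❓🟩🟩🟩🟦🟩🟩⬜
❓⬜⬜🟫🔴🟫🟩🟫
❓🟩🟩🟩⬜🟫⬜🟩
❓🟩🟫🟩🟦🟫⬜🟩
❓❓❓❓❓❓❓❓

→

🟦🟦🟩🟩🟩⬜🟩❓
🟦⬜⬛⬜🟩🟩🟦❓
🟫🟩🟩🟩⬜🟩⬜❓
🟩🟩🟩🟦🟩🟩⬜❓
⬜⬜🟫🟩🔴🟩🟫❓
🟩🟩🟩⬜🟫⬜🟩❓
🟩🟫🟩🟦🟫⬜🟩❓
❓❓❓❓❓❓❓❓

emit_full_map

🟦🟦🟩🟩🟩⬜🟩
🟦⬜⬛⬜🟩🟩🟦
🟫🟩🟩🟩⬜🟩⬜
🟩🟩🟩🟦🟩🟩⬜
⬜⬜🟫🟩🔴🟩🟫
🟩🟩🟩⬜🟫⬜🟩
🟩🟫🟩🟦🟫⬜🟩

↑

❓❓❓❓❓❓❓❓
🟦🟦🟩🟩🟩⬜🟩❓
🟦⬜⬛⬜🟩🟩🟦❓
🟫🟩🟩🟩⬜🟩⬜❓
🟩🟩🟩🟦🔴🟩⬜❓
⬜⬜🟫🟩🟫🟩🟫❓
🟩🟩🟩⬜🟫⬜🟩❓
🟩🟫🟩🟦🟫⬜🟩❓

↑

⬛⬛⬛⬛⬛⬛⬛⬛
❓❓❓❓❓❓❓❓
🟦🟦🟩🟩🟩⬜🟩❓
🟦⬜⬛⬜🟩🟩🟦❓
🟫🟩🟩🟩🔴🟩⬜❓
🟩🟩🟩🟦🟩🟩⬜❓
⬜⬜🟫🟩🟫🟩🟫❓
🟩🟩🟩⬜🟫⬜🟩❓

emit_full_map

🟦🟦🟩🟩🟩⬜🟩
🟦⬜⬛⬜🟩🟩🟦
🟫🟩🟩🟩🔴🟩⬜
🟩🟩🟩🟦🟩🟩⬜
⬜⬜🟫🟩🟫🟩🟫
🟩🟩🟩⬜🟫⬜🟩
🟩🟫🟩🟦🟫⬜🟩


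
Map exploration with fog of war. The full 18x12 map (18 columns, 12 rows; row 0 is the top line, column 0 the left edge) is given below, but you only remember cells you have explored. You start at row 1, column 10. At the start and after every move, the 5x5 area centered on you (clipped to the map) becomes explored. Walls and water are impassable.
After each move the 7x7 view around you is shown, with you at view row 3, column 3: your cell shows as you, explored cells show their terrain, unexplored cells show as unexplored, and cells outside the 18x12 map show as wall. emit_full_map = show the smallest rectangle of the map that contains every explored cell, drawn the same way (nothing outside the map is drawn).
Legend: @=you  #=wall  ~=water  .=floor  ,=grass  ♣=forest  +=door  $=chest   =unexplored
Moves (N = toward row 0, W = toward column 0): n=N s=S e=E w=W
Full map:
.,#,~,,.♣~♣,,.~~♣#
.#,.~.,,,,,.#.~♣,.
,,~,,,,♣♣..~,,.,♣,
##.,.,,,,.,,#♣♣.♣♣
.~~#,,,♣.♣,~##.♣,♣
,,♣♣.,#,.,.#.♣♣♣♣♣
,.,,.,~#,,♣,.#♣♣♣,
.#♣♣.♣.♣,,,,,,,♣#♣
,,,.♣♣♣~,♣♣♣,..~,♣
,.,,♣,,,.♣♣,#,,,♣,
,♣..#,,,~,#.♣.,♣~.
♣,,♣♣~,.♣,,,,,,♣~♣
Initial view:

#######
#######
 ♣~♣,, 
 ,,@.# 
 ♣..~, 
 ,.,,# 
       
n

#######
#######
#######
 ♣~@,, 
 ,,,.# 
 ♣..~, 
 ,.,,# 

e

#######
#######
#######
♣~♣@,. 
,,,.#. 
♣..~,, 
,.,,#  

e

#######
#######
#######
~♣,@.~ 
,,.#.~ 
..~,,. 
.,,#   

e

#######
#######
#######
♣,,@~~ 
,.#.~♣ 
.~,,., 
,,#    

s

#######
#######
♣,,.~~ 
,.#@~♣ 
.~,,., 
,,#♣♣. 
       

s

#######
♣,,.~~ 
,.#.~♣ 
.~,@., 
,,#♣♣. 
 ~##.♣ 
       

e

#######
,,.~~♣ 
.#.~♣, 
~,,@,♣ 
,#♣♣.♣ 
~##.♣, 
       

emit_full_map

♣~♣,,.~~♣
,,,.#.~♣,
♣..~,,@,♣
,.,,#♣♣.♣
   ~##.♣,

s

,,.~~♣ 
.#.~♣, 
~,,.,♣ 
,#♣@.♣ 
~##.♣, 
 .♣♣♣♣ 
       

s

.#.~♣, 
~,,.,♣ 
,#♣♣.♣ 
~##@♣, 
 .♣♣♣♣ 
 .#♣♣♣ 
       

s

~,,.,♣ 
,#♣♣.♣ 
~##.♣, 
 .♣@♣♣ 
 .#♣♣♣ 
 ,,,♣# 
       

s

,#♣♣.♣ 
~##.♣, 
 .♣♣♣♣ 
 .#@♣♣ 
 ,,,♣# 
 ,..~, 
       

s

~##.♣, 
 .♣♣♣♣ 
 .#♣♣♣ 
 ,,@♣# 
 ,..~, 
 #,,,♣ 
       

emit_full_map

♣~♣,,.~~♣
,,,.#.~♣,
♣..~,,.,♣
,.,,#♣♣.♣
   ~##.♣,
    .♣♣♣♣
    .#♣♣♣
    ,,@♣#
    ,..~,
    #,,,♣


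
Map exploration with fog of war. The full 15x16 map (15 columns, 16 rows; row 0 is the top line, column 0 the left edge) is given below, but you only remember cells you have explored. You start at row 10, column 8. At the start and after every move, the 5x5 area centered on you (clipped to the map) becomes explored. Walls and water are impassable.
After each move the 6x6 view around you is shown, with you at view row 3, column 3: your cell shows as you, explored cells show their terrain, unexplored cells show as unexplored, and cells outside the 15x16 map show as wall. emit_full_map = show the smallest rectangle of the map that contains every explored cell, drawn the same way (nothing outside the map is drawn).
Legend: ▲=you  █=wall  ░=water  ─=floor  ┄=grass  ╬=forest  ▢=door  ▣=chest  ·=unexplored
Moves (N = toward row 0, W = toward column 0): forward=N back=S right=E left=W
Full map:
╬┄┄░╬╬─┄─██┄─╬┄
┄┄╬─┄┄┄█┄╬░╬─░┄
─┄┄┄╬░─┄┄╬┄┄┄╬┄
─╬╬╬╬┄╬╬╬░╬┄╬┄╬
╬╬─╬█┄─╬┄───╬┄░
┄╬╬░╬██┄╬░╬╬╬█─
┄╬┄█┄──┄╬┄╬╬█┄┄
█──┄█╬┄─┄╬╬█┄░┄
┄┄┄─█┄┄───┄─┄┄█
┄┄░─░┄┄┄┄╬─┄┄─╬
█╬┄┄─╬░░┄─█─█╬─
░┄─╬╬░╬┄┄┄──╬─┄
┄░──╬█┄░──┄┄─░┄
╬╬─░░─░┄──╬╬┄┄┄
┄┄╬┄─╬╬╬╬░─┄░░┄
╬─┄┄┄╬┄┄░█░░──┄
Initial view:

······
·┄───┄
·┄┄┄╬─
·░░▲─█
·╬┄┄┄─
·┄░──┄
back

·┄───┄
·┄┄┄╬─
·░░┄─█
·╬┄▲┄─
·┄░──┄
·░┄──╬

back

·┄┄┄╬─
·░░┄─█
·╬┄┄┄─
·┄░▲─┄
·░┄──╬
·╬╬╬░─

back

·░░┄─█
·╬┄┄┄─
·┄░──┄
·░┄▲─╬
·╬╬╬░─
·┄┄░█░

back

·╬┄┄┄─
·┄░──┄
·░┄──╬
·╬╬▲░─
·┄┄░█░
██████

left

··╬┄┄┄
·█┄░──
·─░┄──
·╬╬▲╬░
·╬┄┄░█
██████

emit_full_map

·┄───┄
·┄┄┄╬─
·░░┄─█
·╬┄┄┄─
█┄░──┄
─░┄──╬
╬╬▲╬░─
╬┄┄░█░

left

···╬┄┄
·╬█┄░─
·░─░┄─
·─╬▲╬╬
·┄╬┄┄░
██████

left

····╬┄
·─╬█┄░
·░░─░┄
·┄─▲╬╬
·┄┄╬┄┄
██████

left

·····╬
·──╬█┄
·─░░─░
·╬┄▲╬╬
·┄┄┄╬┄
██████

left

······
·░──╬█
·╬─░░─
·┄╬▲─╬
·─┄┄┄╬
██████

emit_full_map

·····┄───┄
·····┄┄┄╬─
·····░░┄─█
·····╬┄┄┄─
░──╬█┄░──┄
╬─░░─░┄──╬
┄╬▲─╬╬╬╬░─
─┄┄┄╬┄┄░█░

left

█·····
█┄░──╬
█╬╬─░░
█┄┄▲┄─
█╬─┄┄┄
██████

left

██····
██┄░──
██╬╬─░
██┄▲╬┄
██╬─┄┄
██████

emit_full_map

······┄───┄
······┄┄┄╬─
······░░┄─█
······╬┄┄┄─
┄░──╬█┄░──┄
╬╬─░░─░┄──╬
┄▲╬┄─╬╬╬╬░─
╬─┄┄┄╬┄┄░█░


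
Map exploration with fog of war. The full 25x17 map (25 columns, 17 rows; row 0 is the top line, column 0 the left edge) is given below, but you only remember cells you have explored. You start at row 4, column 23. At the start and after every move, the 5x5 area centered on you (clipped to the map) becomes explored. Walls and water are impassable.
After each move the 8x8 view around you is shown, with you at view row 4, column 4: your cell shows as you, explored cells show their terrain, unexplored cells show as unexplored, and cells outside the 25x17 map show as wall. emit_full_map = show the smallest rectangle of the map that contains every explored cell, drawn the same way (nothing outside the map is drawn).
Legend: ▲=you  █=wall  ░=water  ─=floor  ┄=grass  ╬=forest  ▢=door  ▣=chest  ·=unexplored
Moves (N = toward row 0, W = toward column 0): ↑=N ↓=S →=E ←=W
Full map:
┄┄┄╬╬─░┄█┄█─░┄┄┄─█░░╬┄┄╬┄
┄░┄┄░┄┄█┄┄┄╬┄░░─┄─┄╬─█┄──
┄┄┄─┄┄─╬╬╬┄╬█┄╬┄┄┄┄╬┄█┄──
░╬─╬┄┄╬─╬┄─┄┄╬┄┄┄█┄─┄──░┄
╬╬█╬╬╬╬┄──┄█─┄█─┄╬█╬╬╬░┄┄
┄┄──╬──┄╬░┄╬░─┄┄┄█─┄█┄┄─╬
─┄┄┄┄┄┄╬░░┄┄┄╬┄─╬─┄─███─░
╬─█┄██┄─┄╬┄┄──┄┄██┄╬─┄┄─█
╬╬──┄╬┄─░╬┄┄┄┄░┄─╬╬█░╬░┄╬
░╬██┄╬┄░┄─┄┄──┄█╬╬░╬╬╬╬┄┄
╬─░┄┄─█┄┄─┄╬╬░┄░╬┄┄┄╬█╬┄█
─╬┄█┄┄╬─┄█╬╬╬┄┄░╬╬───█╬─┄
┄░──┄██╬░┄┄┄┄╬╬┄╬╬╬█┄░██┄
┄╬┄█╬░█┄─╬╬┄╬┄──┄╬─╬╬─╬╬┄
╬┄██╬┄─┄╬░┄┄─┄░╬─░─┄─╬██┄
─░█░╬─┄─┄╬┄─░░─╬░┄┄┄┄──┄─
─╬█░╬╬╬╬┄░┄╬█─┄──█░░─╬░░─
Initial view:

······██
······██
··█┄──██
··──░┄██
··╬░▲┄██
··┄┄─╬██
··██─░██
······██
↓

······██
··█┄──██
··──░┄██
··╬░┄┄██
··┄┄▲╬██
··██─░██
··┄┄─███
······██

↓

··█┄──██
··──░┄██
··╬░┄┄██
··┄┄─╬██
··██▲░██
··┄┄─███
··╬░┄╬██
······██

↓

··──░┄██
··╬░┄┄██
··┄┄─╬██
··██─░██
··┄┄▲███
··╬░┄╬██
··╬╬┄┄██
······██

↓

··╬░┄┄██
··┄┄─╬██
··██─░██
··┄┄─███
··╬░▲╬██
··╬╬┄┄██
··█╬┄███
······██

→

·╬░┄┄███
·┄┄─╬███
·██─░███
·┄┄─████
·╬░┄▲███
·╬╬┄┄███
·█╬┄████
·····███

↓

·┄┄─╬███
·██─░███
·┄┄─████
·╬░┄╬███
·╬╬┄▲███
·█╬┄████
··╬─┄███
·····███

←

··┄┄─╬██
··██─░██
··┄┄─███
··╬░┄╬██
··╬╬▲┄██
··█╬┄███
··█╬─┄██
······██

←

···┄┄─╬█
···██─░█
··─┄┄─██
··░╬░┄╬█
··╬╬▲┄┄█
··╬█╬┄██
··─█╬─┄█
·······█

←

····┄┄─╬
····██─░
··╬─┄┄─█
··█░╬░┄╬
··╬╬▲╬┄┄
··┄╬█╬┄█
··──█╬─┄
········

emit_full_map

··█┄──
··──░┄
··╬░┄┄
··┄┄─╬
··██─░
╬─┄┄─█
█░╬░┄╬
╬╬▲╬┄┄
┄╬█╬┄█
──█╬─┄

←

·····┄┄─
·····██─
··┄╬─┄┄─
··╬█░╬░┄
··░╬▲╬╬┄
··┄┄╬█╬┄
··───█╬─
········

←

······┄┄
······██
··█┄╬─┄┄
··╬╬█░╬░
··╬░▲╬╬╬
··┄┄┄╬█╬
··╬───█╬
········

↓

······██
··█┄╬─┄┄
··╬╬█░╬░
··╬░╬╬╬╬
··┄┄▲╬█╬
··╬───█╬
··╬╬█┄░·
········

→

·····██─
·█┄╬─┄┄─
·╬╬█░╬░┄
·╬░╬╬╬╬┄
·┄┄┄▲█╬┄
·╬───█╬─
·╬╬█┄░█·
········

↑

·····┄┄─
·····██─
·█┄╬─┄┄─
·╬╬█░╬░┄
·╬░╬▲╬╬┄
·┄┄┄╬█╬┄
·╬───█╬─
·╬╬█┄░█·

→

····┄┄─╬
····██─░
█┄╬─┄┄─█
╬╬█░╬░┄╬
╬░╬╬▲╬┄┄
┄┄┄╬█╬┄█
╬───█╬─┄
╬╬█┄░█··

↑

····╬░┄┄
····┄┄─╬
··─███─░
█┄╬─┄┄─█
╬╬█░▲░┄╬
╬░╬╬╬╬┄┄
┄┄┄╬█╬┄█
╬───█╬─┄

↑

····──░┄
····╬░┄┄
··┄█┄┄─╬
··─███─░
█┄╬─▲┄─█
╬╬█░╬░┄╬
╬░╬╬╬╬┄┄
┄┄┄╬█╬┄█

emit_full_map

····█┄──
····──░┄
····╬░┄┄
··┄█┄┄─╬
··─███─░
█┄╬─▲┄─█
╬╬█░╬░┄╬
╬░╬╬╬╬┄┄
┄┄┄╬█╬┄█
╬───█╬─┄
╬╬█┄░█··

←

·····──░
·····╬░┄
··─┄█┄┄─
··┄─███─
·█┄╬▲┄┄─
·╬╬█░╬░┄
·╬░╬╬╬╬┄
·┄┄┄╬█╬┄

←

······──
······╬░
··█─┄█┄┄
··─┄─███
··█┄▲─┄┄
··╬╬█░╬░
··╬░╬╬╬╬
··┄┄┄╬█╬

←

·······─
·······╬
··┄█─┄█┄
··╬─┄─██
··██▲╬─┄
··─╬╬█░╬
··╬╬░╬╬╬
···┄┄┄╬█

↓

·······╬
··┄█─┄█┄
··╬─┄─██
··██┄╬─┄
··─╬▲█░╬
··╬╬░╬╬╬
··╬┄┄┄╬█
···╬───█

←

········
···┄█─┄█
··─╬─┄─█
··┄██┄╬─
··┄─▲╬█░
··█╬╬░╬╬
··░╬┄┄┄╬
····╬───

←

········
····┄█─┄
··┄─╬─┄─
··┄┄██┄╬
··░┄▲╬╬█
··┄█╬╬░╬
··┄░╬┄┄┄
·····╬──

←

········
·····┄█─
··╬┄─╬─┄
··─┄┄██┄
··┄░▲─╬╬
··─┄█╬╬░
··░┄░╬┄┄
······╬─

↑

········
········
··─┄┄┄█─
··╬┄─╬─┄
··─┄▲██┄
··┄░┄─╬╬
··─┄█╬╬░
··░┄░╬┄┄

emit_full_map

········█┄──
········──░┄
········╬░┄┄
─┄┄┄█─┄█┄┄─╬
╬┄─╬─┄─███─░
─┄▲██┄╬─┄┄─█
┄░┄─╬╬█░╬░┄╬
─┄█╬╬░╬╬╬╬┄┄
░┄░╬┄┄┄╬█╬┄█
····╬───█╬─┄
····╬╬█┄░█··

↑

········
········
··┄█─┄╬·
··─┄┄┄█─
··╬┄▲╬─┄
··─┄┄██┄
··┄░┄─╬╬
··─┄█╬╬░

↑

········
········
··╬┄┄┄█·
··┄█─┄╬·
··─┄▲┄█─
··╬┄─╬─┄
··─┄┄██┄
··┄░┄─╬╬

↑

········
········
··┄╬┄┄┄·
··╬┄┄┄█·
··┄█▲┄╬·
··─┄┄┄█─
··╬┄─╬─┄
··─┄┄██┄

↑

████████
········
··░░─┄─·
··┄╬┄┄┄·
··╬┄▲┄█·
··┄█─┄╬·
··─┄┄┄█─
··╬┄─╬─┄

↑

████████
████████
··┄┄┄─█·
··░░─┄─·
··┄╬▲┄┄·
··╬┄┄┄█·
··┄█─┄╬·
··─┄┄┄█─

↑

████████
████████
████████
··┄┄┄─█·
··░░▲┄─·
··┄╬┄┄┄·
··╬┄┄┄█·
··┄█─┄╬·

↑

████████
████████
████████
████████
··┄┄▲─█·
··░░─┄─·
··┄╬┄┄┄·
··╬┄┄┄█·

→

████████
████████
████████
████████
·┄┄┄▲█░·
·░░─┄─┄·
·┄╬┄┄┄┄·
·╬┄┄┄█··

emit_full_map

┄┄┄▲█░······
░░─┄─┄······
┄╬┄┄┄┄··█┄──
╬┄┄┄█···──░┄
┄█─┄╬···╬░┄┄
─┄┄┄█─┄█┄┄─╬
╬┄─╬─┄─███─░
─┄┄██┄╬─┄┄─█
┄░┄─╬╬█░╬░┄╬
─┄█╬╬░╬╬╬╬┄┄
░┄░╬┄┄┄╬█╬┄█
····╬───█╬─┄
····╬╬█┄░█··

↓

████████
████████
████████
·┄┄┄─█░·
·░░─▲─┄·
·┄╬┄┄┄┄·
·╬┄┄┄█┄·
·┄█─┄╬··

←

████████
████████
████████
··┄┄┄─█░
··░░▲┄─┄
··┄╬┄┄┄┄
··╬┄┄┄█┄
··┄█─┄╬·

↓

████████
████████
··┄┄┄─█░
··░░─┄─┄
··┄╬▲┄┄┄
··╬┄┄┄█┄
··┄█─┄╬·
··─┄┄┄█─

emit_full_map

┄┄┄─█░······
░░─┄─┄······
┄╬▲┄┄┄··█┄──
╬┄┄┄█┄··──░┄
┄█─┄╬···╬░┄┄
─┄┄┄█─┄█┄┄─╬
╬┄─╬─┄─███─░
─┄┄██┄╬─┄┄─█
┄░┄─╬╬█░╬░┄╬
─┄█╬╬░╬╬╬╬┄┄
░┄░╬┄┄┄╬█╬┄█
····╬───█╬─┄
····╬╬█┄░█··


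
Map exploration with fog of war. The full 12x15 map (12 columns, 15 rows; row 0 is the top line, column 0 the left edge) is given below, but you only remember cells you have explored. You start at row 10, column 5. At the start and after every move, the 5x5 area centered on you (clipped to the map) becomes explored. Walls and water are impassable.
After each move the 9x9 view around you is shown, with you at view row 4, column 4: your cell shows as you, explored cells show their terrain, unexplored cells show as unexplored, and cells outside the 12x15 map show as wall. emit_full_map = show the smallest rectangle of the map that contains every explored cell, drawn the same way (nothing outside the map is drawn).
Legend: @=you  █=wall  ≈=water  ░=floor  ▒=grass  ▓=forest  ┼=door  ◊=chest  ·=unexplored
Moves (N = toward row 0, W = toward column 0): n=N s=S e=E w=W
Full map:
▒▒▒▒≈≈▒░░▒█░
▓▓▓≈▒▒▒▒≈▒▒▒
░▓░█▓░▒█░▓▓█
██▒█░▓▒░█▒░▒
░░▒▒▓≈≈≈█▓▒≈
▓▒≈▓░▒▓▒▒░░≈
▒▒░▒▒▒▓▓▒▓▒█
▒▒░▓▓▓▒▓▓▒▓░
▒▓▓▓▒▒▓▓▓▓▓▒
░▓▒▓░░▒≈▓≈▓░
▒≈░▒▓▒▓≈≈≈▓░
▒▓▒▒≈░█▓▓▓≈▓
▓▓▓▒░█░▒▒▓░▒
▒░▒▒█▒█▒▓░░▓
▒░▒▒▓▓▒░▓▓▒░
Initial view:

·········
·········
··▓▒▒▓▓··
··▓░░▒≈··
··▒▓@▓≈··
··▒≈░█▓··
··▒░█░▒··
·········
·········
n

·········
·········
··▓▓▓▒▓··
··▓▒▒▓▓··
··▓░@▒≈··
··▒▓▒▓≈··
··▒≈░█▓··
··▒░█░▒··
·········

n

·········
·········
··▒▒▒▓▓··
··▓▓▓▒▓··
··▓▒@▓▓··
··▓░░▒≈··
··▒▓▒▓≈··
··▒≈░█▓··
··▒░█░▒··

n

·········
·········
··▓░▒▓▒··
··▒▒▒▓▓··
··▓▓@▒▓··
··▓▒▒▓▓··
··▓░░▒≈··
··▒▓▒▓≈··
··▒≈░█▓··

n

·········
·········
··▒▓≈≈≈··
··▓░▒▓▒··
··▒▒@▓▓··
··▓▓▓▒▓··
··▓▒▒▓▓··
··▓░░▒≈··
··▒▓▒▓≈··

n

·········
·········
··█░▓▒░··
··▒▓≈≈≈··
··▓░@▓▒··
··▒▒▒▓▓··
··▓▓▓▒▓··
··▓▒▒▓▓··
··▓░░▒≈··

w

·········
·········
··▒█░▓▒░·
··▒▒▓≈≈≈·
··≈▓@▒▓▒·
··░▒▒▒▓▓·
··░▓▓▓▒▓·
···▓▒▒▓▓·
···▓░░▒≈·

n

·········
·········
··░█▓░▒··
··▒█░▓▒░·
··▒▒@≈≈≈·
··≈▓░▒▓▒·
··░▒▒▒▓▓·
··░▓▓▓▒▓·
···▓▒▒▓▓·

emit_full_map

░█▓░▒·
▒█░▓▒░
▒▒@≈≈≈
≈▓░▒▓▒
░▒▒▒▓▓
░▓▓▓▒▓
·▓▒▒▓▓
·▓░░▒≈
·▒▓▒▓≈
·▒≈░█▓
·▒░█░▒


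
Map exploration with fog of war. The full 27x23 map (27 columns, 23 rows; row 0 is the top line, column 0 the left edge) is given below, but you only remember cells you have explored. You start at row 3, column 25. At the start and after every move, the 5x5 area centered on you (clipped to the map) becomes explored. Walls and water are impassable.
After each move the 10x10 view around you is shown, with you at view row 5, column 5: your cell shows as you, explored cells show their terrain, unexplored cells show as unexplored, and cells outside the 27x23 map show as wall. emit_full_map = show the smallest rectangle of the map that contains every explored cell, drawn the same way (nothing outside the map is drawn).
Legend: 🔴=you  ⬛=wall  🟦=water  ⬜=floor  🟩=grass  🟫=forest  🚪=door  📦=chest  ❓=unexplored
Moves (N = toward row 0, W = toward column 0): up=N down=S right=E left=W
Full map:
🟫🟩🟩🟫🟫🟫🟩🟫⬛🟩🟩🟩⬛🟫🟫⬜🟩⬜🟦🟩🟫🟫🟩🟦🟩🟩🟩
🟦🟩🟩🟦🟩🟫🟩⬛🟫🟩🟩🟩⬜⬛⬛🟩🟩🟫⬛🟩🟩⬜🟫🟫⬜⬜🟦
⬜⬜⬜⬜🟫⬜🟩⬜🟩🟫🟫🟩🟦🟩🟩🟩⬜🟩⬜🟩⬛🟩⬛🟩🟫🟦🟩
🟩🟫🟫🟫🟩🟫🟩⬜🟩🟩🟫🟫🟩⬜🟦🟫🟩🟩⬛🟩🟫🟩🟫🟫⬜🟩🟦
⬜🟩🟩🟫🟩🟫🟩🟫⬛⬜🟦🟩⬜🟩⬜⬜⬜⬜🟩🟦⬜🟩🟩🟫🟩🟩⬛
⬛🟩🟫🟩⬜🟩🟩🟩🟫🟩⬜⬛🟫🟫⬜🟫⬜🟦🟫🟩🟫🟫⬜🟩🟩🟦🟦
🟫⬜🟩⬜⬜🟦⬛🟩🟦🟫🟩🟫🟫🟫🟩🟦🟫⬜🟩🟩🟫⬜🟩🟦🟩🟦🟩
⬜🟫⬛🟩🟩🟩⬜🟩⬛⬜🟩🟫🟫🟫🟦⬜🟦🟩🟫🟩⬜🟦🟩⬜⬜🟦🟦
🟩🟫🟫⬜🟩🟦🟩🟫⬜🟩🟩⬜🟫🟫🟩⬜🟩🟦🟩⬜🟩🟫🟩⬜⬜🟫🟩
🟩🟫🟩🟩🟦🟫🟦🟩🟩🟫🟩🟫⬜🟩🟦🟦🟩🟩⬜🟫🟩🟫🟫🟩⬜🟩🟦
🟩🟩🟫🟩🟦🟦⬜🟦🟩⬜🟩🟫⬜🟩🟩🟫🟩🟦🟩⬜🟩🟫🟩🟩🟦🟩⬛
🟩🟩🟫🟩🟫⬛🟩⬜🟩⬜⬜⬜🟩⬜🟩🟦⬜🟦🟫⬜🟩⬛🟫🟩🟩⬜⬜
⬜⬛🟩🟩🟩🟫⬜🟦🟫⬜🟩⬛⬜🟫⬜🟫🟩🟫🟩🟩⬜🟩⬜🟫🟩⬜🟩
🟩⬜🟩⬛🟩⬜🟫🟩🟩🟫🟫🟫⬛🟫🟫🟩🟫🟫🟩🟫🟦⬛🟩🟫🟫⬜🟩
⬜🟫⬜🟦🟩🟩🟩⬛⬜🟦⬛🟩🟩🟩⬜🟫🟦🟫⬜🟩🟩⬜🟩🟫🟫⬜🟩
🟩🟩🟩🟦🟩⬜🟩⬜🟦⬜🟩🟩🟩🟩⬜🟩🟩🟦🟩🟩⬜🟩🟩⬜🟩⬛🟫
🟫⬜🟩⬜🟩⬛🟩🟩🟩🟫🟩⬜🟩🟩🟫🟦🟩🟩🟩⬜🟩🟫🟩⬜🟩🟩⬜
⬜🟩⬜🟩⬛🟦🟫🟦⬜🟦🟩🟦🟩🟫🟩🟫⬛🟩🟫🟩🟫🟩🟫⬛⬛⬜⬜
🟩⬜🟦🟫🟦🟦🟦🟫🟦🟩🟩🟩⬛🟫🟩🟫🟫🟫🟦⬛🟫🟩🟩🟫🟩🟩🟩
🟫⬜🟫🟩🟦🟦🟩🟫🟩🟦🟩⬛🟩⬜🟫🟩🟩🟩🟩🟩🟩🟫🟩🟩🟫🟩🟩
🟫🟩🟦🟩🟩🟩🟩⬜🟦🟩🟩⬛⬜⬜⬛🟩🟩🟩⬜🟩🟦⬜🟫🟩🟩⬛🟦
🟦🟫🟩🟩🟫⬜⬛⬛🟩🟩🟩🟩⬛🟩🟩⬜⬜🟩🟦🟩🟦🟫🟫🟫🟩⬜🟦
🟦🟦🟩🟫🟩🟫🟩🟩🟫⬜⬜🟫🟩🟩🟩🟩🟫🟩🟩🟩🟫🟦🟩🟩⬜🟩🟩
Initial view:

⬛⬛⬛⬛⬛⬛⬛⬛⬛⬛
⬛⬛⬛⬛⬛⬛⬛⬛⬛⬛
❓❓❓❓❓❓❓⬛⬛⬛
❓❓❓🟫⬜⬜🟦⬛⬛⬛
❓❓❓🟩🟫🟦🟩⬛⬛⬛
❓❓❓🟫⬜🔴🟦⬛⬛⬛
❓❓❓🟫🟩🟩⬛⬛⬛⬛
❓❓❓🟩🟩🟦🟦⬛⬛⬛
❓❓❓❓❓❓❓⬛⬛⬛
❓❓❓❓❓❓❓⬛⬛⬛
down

⬛⬛⬛⬛⬛⬛⬛⬛⬛⬛
❓❓❓❓❓❓❓⬛⬛⬛
❓❓❓🟫⬜⬜🟦⬛⬛⬛
❓❓❓🟩🟫🟦🟩⬛⬛⬛
❓❓❓🟫⬜🟩🟦⬛⬛⬛
❓❓❓🟫🟩🔴⬛⬛⬛⬛
❓❓❓🟩🟩🟦🟦⬛⬛⬛
❓❓❓🟦🟩🟦🟩⬛⬛⬛
❓❓❓❓❓❓❓⬛⬛⬛
❓❓❓❓❓❓❓⬛⬛⬛

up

⬛⬛⬛⬛⬛⬛⬛⬛⬛⬛
⬛⬛⬛⬛⬛⬛⬛⬛⬛⬛
❓❓❓❓❓❓❓⬛⬛⬛
❓❓❓🟫⬜⬜🟦⬛⬛⬛
❓❓❓🟩🟫🟦🟩⬛⬛⬛
❓❓❓🟫⬜🔴🟦⬛⬛⬛
❓❓❓🟫🟩🟩⬛⬛⬛⬛
❓❓❓🟩🟩🟦🟦⬛⬛⬛
❓❓❓🟦🟩🟦🟩⬛⬛⬛
❓❓❓❓❓❓❓⬛⬛⬛

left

⬛⬛⬛⬛⬛⬛⬛⬛⬛⬛
⬛⬛⬛⬛⬛⬛⬛⬛⬛⬛
❓❓❓❓❓❓❓❓⬛⬛
❓❓❓🟫🟫⬜⬜🟦⬛⬛
❓❓❓⬛🟩🟫🟦🟩⬛⬛
❓❓❓🟫🟫🔴🟩🟦⬛⬛
❓❓❓🟩🟫🟩🟩⬛⬛⬛
❓❓❓⬜🟩🟩🟦🟦⬛⬛
❓❓❓❓🟦🟩🟦🟩⬛⬛
❓❓❓❓❓❓❓❓⬛⬛

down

⬛⬛⬛⬛⬛⬛⬛⬛⬛⬛
❓❓❓❓❓❓❓❓⬛⬛
❓❓❓🟫🟫⬜⬜🟦⬛⬛
❓❓❓⬛🟩🟫🟦🟩⬛⬛
❓❓❓🟫🟫⬜🟩🟦⬛⬛
❓❓❓🟩🟫🔴🟩⬛⬛⬛
❓❓❓⬜🟩🟩🟦🟦⬛⬛
❓❓❓🟩🟦🟩🟦🟩⬛⬛
❓❓❓❓❓❓❓❓⬛⬛
❓❓❓❓❓❓❓❓⬛⬛

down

❓❓❓❓❓❓❓❓⬛⬛
❓❓❓🟫🟫⬜⬜🟦⬛⬛
❓❓❓⬛🟩🟫🟦🟩⬛⬛
❓❓❓🟫🟫⬜🟩🟦⬛⬛
❓❓❓🟩🟫🟩🟩⬛⬛⬛
❓❓❓⬜🟩🔴🟦🟦⬛⬛
❓❓❓🟩🟦🟩🟦🟩⬛⬛
❓❓❓🟩⬜⬜🟦🟦⬛⬛
❓❓❓❓❓❓❓❓⬛⬛
❓❓❓❓❓❓❓❓⬛⬛

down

❓❓❓🟫🟫⬜⬜🟦⬛⬛
❓❓❓⬛🟩🟫🟦🟩⬛⬛
❓❓❓🟫🟫⬜🟩🟦⬛⬛
❓❓❓🟩🟫🟩🟩⬛⬛⬛
❓❓❓⬜🟩🟩🟦🟦⬛⬛
❓❓❓🟩🟦🔴🟦🟩⬛⬛
❓❓❓🟩⬜⬜🟦🟦⬛⬛
❓❓❓🟩⬜⬜🟫🟩⬛⬛
❓❓❓❓❓❓❓❓⬛⬛
❓❓❓❓❓❓❓❓⬛⬛

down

❓❓❓⬛🟩🟫🟦🟩⬛⬛
❓❓❓🟫🟫⬜🟩🟦⬛⬛
❓❓❓🟩🟫🟩🟩⬛⬛⬛
❓❓❓⬜🟩🟩🟦🟦⬛⬛
❓❓❓🟩🟦🟩🟦🟩⬛⬛
❓❓❓🟩⬜🔴🟦🟦⬛⬛
❓❓❓🟩⬜⬜🟫🟩⬛⬛
❓❓❓🟫🟩⬜🟩🟦⬛⬛
❓❓❓❓❓❓❓❓⬛⬛
❓❓❓❓❓❓❓❓⬛⬛

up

❓❓❓🟫🟫⬜⬜🟦⬛⬛
❓❓❓⬛🟩🟫🟦🟩⬛⬛
❓❓❓🟫🟫⬜🟩🟦⬛⬛
❓❓❓🟩🟫🟩🟩⬛⬛⬛
❓❓❓⬜🟩🟩🟦🟦⬛⬛
❓❓❓🟩🟦🔴🟦🟩⬛⬛
❓❓❓🟩⬜⬜🟦🟦⬛⬛
❓❓❓🟩⬜⬜🟫🟩⬛⬛
❓❓❓🟫🟩⬜🟩🟦⬛⬛
❓❓❓❓❓❓❓❓⬛⬛

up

❓❓❓❓❓❓❓❓⬛⬛
❓❓❓🟫🟫⬜⬜🟦⬛⬛
❓❓❓⬛🟩🟫🟦🟩⬛⬛
❓❓❓🟫🟫⬜🟩🟦⬛⬛
❓❓❓🟩🟫🟩🟩⬛⬛⬛
❓❓❓⬜🟩🔴🟦🟦⬛⬛
❓❓❓🟩🟦🟩🟦🟩⬛⬛
❓❓❓🟩⬜⬜🟦🟦⬛⬛
❓❓❓🟩⬜⬜🟫🟩⬛⬛
❓❓❓🟫🟩⬜🟩🟦⬛⬛

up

⬛⬛⬛⬛⬛⬛⬛⬛⬛⬛
❓❓❓❓❓❓❓❓⬛⬛
❓❓❓🟫🟫⬜⬜🟦⬛⬛
❓❓❓⬛🟩🟫🟦🟩⬛⬛
❓❓❓🟫🟫⬜🟩🟦⬛⬛
❓❓❓🟩🟫🔴🟩⬛⬛⬛
❓❓❓⬜🟩🟩🟦🟦⬛⬛
❓❓❓🟩🟦🟩🟦🟩⬛⬛
❓❓❓🟩⬜⬜🟦🟦⬛⬛
❓❓❓🟩⬜⬜🟫🟩⬛⬛

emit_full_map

🟫🟫⬜⬜🟦
⬛🟩🟫🟦🟩
🟫🟫⬜🟩🟦
🟩🟫🔴🟩⬛
⬜🟩🟩🟦🟦
🟩🟦🟩🟦🟩
🟩⬜⬜🟦🟦
🟩⬜⬜🟫🟩
🟫🟩⬜🟩🟦

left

⬛⬛⬛⬛⬛⬛⬛⬛⬛⬛
❓❓❓❓❓❓❓❓❓⬛
❓❓❓❓🟫🟫⬜⬜🟦⬛
❓❓❓🟩⬛🟩🟫🟦🟩⬛
❓❓❓🟩🟫🟫⬜🟩🟦⬛
❓❓❓🟩🟩🔴🟩🟩⬛⬛
❓❓❓🟫⬜🟩🟩🟦🟦⬛
❓❓❓⬜🟩🟦🟩🟦🟩⬛
❓❓❓❓🟩⬜⬜🟦🟦⬛
❓❓❓❓🟩⬜⬜🟫🟩⬛

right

⬛⬛⬛⬛⬛⬛⬛⬛⬛⬛
❓❓❓❓❓❓❓❓⬛⬛
❓❓❓🟫🟫⬜⬜🟦⬛⬛
❓❓🟩⬛🟩🟫🟦🟩⬛⬛
❓❓🟩🟫🟫⬜🟩🟦⬛⬛
❓❓🟩🟩🟫🔴🟩⬛⬛⬛
❓❓🟫⬜🟩🟩🟦🟦⬛⬛
❓❓⬜🟩🟦🟩🟦🟩⬛⬛
❓❓❓🟩⬜⬜🟦🟦⬛⬛
❓❓❓🟩⬜⬜🟫🟩⬛⬛

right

⬛⬛⬛⬛⬛⬛⬛⬛⬛⬛
❓❓❓❓❓❓❓⬛⬛⬛
❓❓🟫🟫⬜⬜🟦⬛⬛⬛
❓🟩⬛🟩🟫🟦🟩⬛⬛⬛
❓🟩🟫🟫⬜🟩🟦⬛⬛⬛
❓🟩🟩🟫🟩🔴⬛⬛⬛⬛
❓🟫⬜🟩🟩🟦🟦⬛⬛⬛
❓⬜🟩🟦🟩🟦🟩⬛⬛⬛
❓❓🟩⬜⬜🟦🟦⬛⬛⬛
❓❓🟩⬜⬜🟫🟩⬛⬛⬛

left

⬛⬛⬛⬛⬛⬛⬛⬛⬛⬛
❓❓❓❓❓❓❓❓⬛⬛
❓❓❓🟫🟫⬜⬜🟦⬛⬛
❓❓🟩⬛🟩🟫🟦🟩⬛⬛
❓❓🟩🟫🟫⬜🟩🟦⬛⬛
❓❓🟩🟩🟫🔴🟩⬛⬛⬛
❓❓🟫⬜🟩🟩🟦🟦⬛⬛
❓❓⬜🟩🟦🟩🟦🟩⬛⬛
❓❓❓🟩⬜⬜🟦🟦⬛⬛
❓❓❓🟩⬜⬜🟫🟩⬛⬛

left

⬛⬛⬛⬛⬛⬛⬛⬛⬛⬛
❓❓❓❓❓❓❓❓❓⬛
❓❓❓❓🟫🟫⬜⬜🟦⬛
❓❓❓🟩⬛🟩🟫🟦🟩⬛
❓❓❓🟩🟫🟫⬜🟩🟦⬛
❓❓❓🟩🟩🔴🟩🟩⬛⬛
❓❓❓🟫⬜🟩🟩🟦🟦⬛
❓❓❓⬜🟩🟦🟩🟦🟩⬛
❓❓❓❓🟩⬜⬜🟦🟦⬛
❓❓❓❓🟩⬜⬜🟫🟩⬛

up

⬛⬛⬛⬛⬛⬛⬛⬛⬛⬛
⬛⬛⬛⬛⬛⬛⬛⬛⬛⬛
❓❓❓❓❓❓❓❓❓⬛
❓❓❓⬜🟫🟫⬜⬜🟦⬛
❓❓❓🟩⬛🟩🟫🟦🟩⬛
❓❓❓🟩🟫🔴⬜🟩🟦⬛
❓❓❓🟩🟩🟫🟩🟩⬛⬛
❓❓❓🟫⬜🟩🟩🟦🟦⬛
❓❓❓⬜🟩🟦🟩🟦🟩⬛
❓❓❓❓🟩⬜⬜🟦🟦⬛

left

⬛⬛⬛⬛⬛⬛⬛⬛⬛⬛
⬛⬛⬛⬛⬛⬛⬛⬛⬛⬛
❓❓❓❓❓❓❓❓❓❓
❓❓❓🟩⬜🟫🟫⬜⬜🟦
❓❓❓⬛🟩⬛🟩🟫🟦🟩
❓❓❓🟫🟩🔴🟫⬜🟩🟦
❓❓❓⬜🟩🟩🟫🟩🟩⬛
❓❓❓🟫🟫⬜🟩🟩🟦🟦
❓❓❓❓⬜🟩🟦🟩🟦🟩
❓❓❓❓❓🟩⬜⬜🟦🟦

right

⬛⬛⬛⬛⬛⬛⬛⬛⬛⬛
⬛⬛⬛⬛⬛⬛⬛⬛⬛⬛
❓❓❓❓❓❓❓❓❓⬛
❓❓🟩⬜🟫🟫⬜⬜🟦⬛
❓❓⬛🟩⬛🟩🟫🟦🟩⬛
❓❓🟫🟩🟫🔴⬜🟩🟦⬛
❓❓⬜🟩🟩🟫🟩🟩⬛⬛
❓❓🟫🟫⬜🟩🟩🟦🟦⬛
❓❓❓⬜🟩🟦🟩🟦🟩⬛
❓❓❓❓🟩⬜⬜🟦🟦⬛

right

⬛⬛⬛⬛⬛⬛⬛⬛⬛⬛
⬛⬛⬛⬛⬛⬛⬛⬛⬛⬛
❓❓❓❓❓❓❓❓⬛⬛
❓🟩⬜🟫🟫⬜⬜🟦⬛⬛
❓⬛🟩⬛🟩🟫🟦🟩⬛⬛
❓🟫🟩🟫🟫🔴🟩🟦⬛⬛
❓⬜🟩🟩🟫🟩🟩⬛⬛⬛
❓🟫🟫⬜🟩🟩🟦🟦⬛⬛
❓❓⬜🟩🟦🟩🟦🟩⬛⬛
❓❓❓🟩⬜⬜🟦🟦⬛⬛

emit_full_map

🟩⬜🟫🟫⬜⬜🟦
⬛🟩⬛🟩🟫🟦🟩
🟫🟩🟫🟫🔴🟩🟦
⬜🟩🟩🟫🟩🟩⬛
🟫🟫⬜🟩🟩🟦🟦
❓⬜🟩🟦🟩🟦🟩
❓❓🟩⬜⬜🟦🟦
❓❓🟩⬜⬜🟫🟩
❓❓🟫🟩⬜🟩🟦

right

⬛⬛⬛⬛⬛⬛⬛⬛⬛⬛
⬛⬛⬛⬛⬛⬛⬛⬛⬛⬛
❓❓❓❓❓❓❓⬛⬛⬛
🟩⬜🟫🟫⬜⬜🟦⬛⬛⬛
⬛🟩⬛🟩🟫🟦🟩⬛⬛⬛
🟫🟩🟫🟫⬜🔴🟦⬛⬛⬛
⬜🟩🟩🟫🟩🟩⬛⬛⬛⬛
🟫🟫⬜🟩🟩🟦🟦⬛⬛⬛
❓⬜🟩🟦🟩🟦🟩⬛⬛⬛
❓❓🟩⬜⬜🟦🟦⬛⬛⬛

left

⬛⬛⬛⬛⬛⬛⬛⬛⬛⬛
⬛⬛⬛⬛⬛⬛⬛⬛⬛⬛
❓❓❓❓❓❓❓❓⬛⬛
❓🟩⬜🟫🟫⬜⬜🟦⬛⬛
❓⬛🟩⬛🟩🟫🟦🟩⬛⬛
❓🟫🟩🟫🟫🔴🟩🟦⬛⬛
❓⬜🟩🟩🟫🟩🟩⬛⬛⬛
❓🟫🟫⬜🟩🟩🟦🟦⬛⬛
❓❓⬜🟩🟦🟩🟦🟩⬛⬛
❓❓❓🟩⬜⬜🟦🟦⬛⬛

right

⬛⬛⬛⬛⬛⬛⬛⬛⬛⬛
⬛⬛⬛⬛⬛⬛⬛⬛⬛⬛
❓❓❓❓❓❓❓⬛⬛⬛
🟩⬜🟫🟫⬜⬜🟦⬛⬛⬛
⬛🟩⬛🟩🟫🟦🟩⬛⬛⬛
🟫🟩🟫🟫⬜🔴🟦⬛⬛⬛
⬜🟩🟩🟫🟩🟩⬛⬛⬛⬛
🟫🟫⬜🟩🟩🟦🟦⬛⬛⬛
❓⬜🟩🟦🟩🟦🟩⬛⬛⬛
❓❓🟩⬜⬜🟦🟦⬛⬛⬛

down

⬛⬛⬛⬛⬛⬛⬛⬛⬛⬛
❓❓❓❓❓❓❓⬛⬛⬛
🟩⬜🟫🟫⬜⬜🟦⬛⬛⬛
⬛🟩⬛🟩🟫🟦🟩⬛⬛⬛
🟫🟩🟫🟫⬜🟩🟦⬛⬛⬛
⬜🟩🟩🟫🟩🔴⬛⬛⬛⬛
🟫🟫⬜🟩🟩🟦🟦⬛⬛⬛
❓⬜🟩🟦🟩🟦🟩⬛⬛⬛
❓❓🟩⬜⬜🟦🟦⬛⬛⬛
❓❓🟩⬜⬜🟫🟩⬛⬛⬛

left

⬛⬛⬛⬛⬛⬛⬛⬛⬛⬛
❓❓❓❓❓❓❓❓⬛⬛
❓🟩⬜🟫🟫⬜⬜🟦⬛⬛
❓⬛🟩⬛🟩🟫🟦🟩⬛⬛
❓🟫🟩🟫🟫⬜🟩🟦⬛⬛
❓⬜🟩🟩🟫🔴🟩⬛⬛⬛
❓🟫🟫⬜🟩🟩🟦🟦⬛⬛
❓❓⬜🟩🟦🟩🟦🟩⬛⬛
❓❓❓🟩⬜⬜🟦🟦⬛⬛
❓❓❓🟩⬜⬜🟫🟩⬛⬛

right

⬛⬛⬛⬛⬛⬛⬛⬛⬛⬛
❓❓❓❓❓❓❓⬛⬛⬛
🟩⬜🟫🟫⬜⬜🟦⬛⬛⬛
⬛🟩⬛🟩🟫🟦🟩⬛⬛⬛
🟫🟩🟫🟫⬜🟩🟦⬛⬛⬛
⬜🟩🟩🟫🟩🔴⬛⬛⬛⬛
🟫🟫⬜🟩🟩🟦🟦⬛⬛⬛
❓⬜🟩🟦🟩🟦🟩⬛⬛⬛
❓❓🟩⬜⬜🟦🟦⬛⬛⬛
❓❓🟩⬜⬜🟫🟩⬛⬛⬛

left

⬛⬛⬛⬛⬛⬛⬛⬛⬛⬛
❓❓❓❓❓❓❓❓⬛⬛
❓🟩⬜🟫🟫⬜⬜🟦⬛⬛
❓⬛🟩⬛🟩🟫🟦🟩⬛⬛
❓🟫🟩🟫🟫⬜🟩🟦⬛⬛
❓⬜🟩🟩🟫🔴🟩⬛⬛⬛
❓🟫🟫⬜🟩🟩🟦🟦⬛⬛
❓❓⬜🟩🟦🟩🟦🟩⬛⬛
❓❓❓🟩⬜⬜🟦🟦⬛⬛
❓❓❓🟩⬜⬜🟫🟩⬛⬛

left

⬛⬛⬛⬛⬛⬛⬛⬛⬛⬛
❓❓❓❓❓❓❓❓❓⬛
❓❓🟩⬜🟫🟫⬜⬜🟦⬛
❓❓⬛🟩⬛🟩🟫🟦🟩⬛
❓❓🟫🟩🟫🟫⬜🟩🟦⬛
❓❓⬜🟩🟩🔴🟩🟩⬛⬛
❓❓🟫🟫⬜🟩🟩🟦🟦⬛
❓❓❓⬜🟩🟦🟩🟦🟩⬛
❓❓❓❓🟩⬜⬜🟦🟦⬛
❓❓❓❓🟩⬜⬜🟫🟩⬛

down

❓❓❓❓❓❓❓❓❓⬛
❓❓🟩⬜🟫🟫⬜⬜🟦⬛
❓❓⬛🟩⬛🟩🟫🟦🟩⬛
❓❓🟫🟩🟫🟫⬜🟩🟦⬛
❓❓⬜🟩🟩🟫🟩🟩⬛⬛
❓❓🟫🟫⬜🔴🟩🟦🟦⬛
❓❓❓⬜🟩🟦🟩🟦🟩⬛
❓❓❓🟦🟩⬜⬜🟦🟦⬛
❓❓❓❓🟩⬜⬜🟫🟩⬛
❓❓❓❓🟫🟩⬜🟩🟦⬛

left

❓❓❓❓❓❓❓❓❓❓
❓❓❓🟩⬜🟫🟫⬜⬜🟦
❓❓❓⬛🟩⬛🟩🟫🟦🟩
❓❓❓🟫🟩🟫🟫⬜🟩🟦
❓❓❓⬜🟩🟩🟫🟩🟩⬛
❓❓❓🟫🟫🔴🟩🟩🟦🟦
❓❓❓🟫⬜🟩🟦🟩🟦🟩
❓❓❓⬜🟦🟩⬜⬜🟦🟦
❓❓❓❓❓🟩⬜⬜🟫🟩
❓❓❓❓❓🟫🟩⬜🟩🟦

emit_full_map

🟩⬜🟫🟫⬜⬜🟦
⬛🟩⬛🟩🟫🟦🟩
🟫🟩🟫🟫⬜🟩🟦
⬜🟩🟩🟫🟩🟩⬛
🟫🟫🔴🟩🟩🟦🟦
🟫⬜🟩🟦🟩🟦🟩
⬜🟦🟩⬜⬜🟦🟦
❓❓🟩⬜⬜🟫🟩
❓❓🟫🟩⬜🟩🟦

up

⬛⬛⬛⬛⬛⬛⬛⬛⬛⬛
❓❓❓❓❓❓❓❓❓❓
❓❓❓🟩⬜🟫🟫⬜⬜🟦
❓❓❓⬛🟩⬛🟩🟫🟦🟩
❓❓❓🟫🟩🟫🟫⬜🟩🟦
❓❓❓⬜🟩🔴🟫🟩🟩⬛
❓❓❓🟫🟫⬜🟩🟩🟦🟦
❓❓❓🟫⬜🟩🟦🟩🟦🟩
❓❓❓⬜🟦🟩⬜⬜🟦🟦
❓❓❓❓❓🟩⬜⬜🟫🟩

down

❓❓❓❓❓❓❓❓❓❓
❓❓❓🟩⬜🟫🟫⬜⬜🟦
❓❓❓⬛🟩⬛🟩🟫🟦🟩
❓❓❓🟫🟩🟫🟫⬜🟩🟦
❓❓❓⬜🟩🟩🟫🟩🟩⬛
❓❓❓🟫🟫🔴🟩🟩🟦🟦
❓❓❓🟫⬜🟩🟦🟩🟦🟩
❓❓❓⬜🟦🟩⬜⬜🟦🟦
❓❓❓❓❓🟩⬜⬜🟫🟩
❓❓❓❓❓🟫🟩⬜🟩🟦

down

❓❓❓🟩⬜🟫🟫⬜⬜🟦
❓❓❓⬛🟩⬛🟩🟫🟦🟩
❓❓❓🟫🟩🟫🟫⬜🟩🟦
❓❓❓⬜🟩🟩🟫🟩🟩⬛
❓❓❓🟫🟫⬜🟩🟩🟦🟦
❓❓❓🟫⬜🔴🟦🟩🟦🟩
❓❓❓⬜🟦🟩⬜⬜🟦🟦
❓❓❓🟩🟫🟩⬜⬜🟫🟩
❓❓❓❓❓🟫🟩⬜🟩🟦
❓❓❓❓❓❓❓❓❓❓

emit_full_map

🟩⬜🟫🟫⬜⬜🟦
⬛🟩⬛🟩🟫🟦🟩
🟫🟩🟫🟫⬜🟩🟦
⬜🟩🟩🟫🟩🟩⬛
🟫🟫⬜🟩🟩🟦🟦
🟫⬜🔴🟦🟩🟦🟩
⬜🟦🟩⬜⬜🟦🟦
🟩🟫🟩⬜⬜🟫🟩
❓❓🟫🟩⬜🟩🟦
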